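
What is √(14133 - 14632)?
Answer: I*√499 ≈ 22.338*I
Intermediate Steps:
√(14133 - 14632) = √(-499) = I*√499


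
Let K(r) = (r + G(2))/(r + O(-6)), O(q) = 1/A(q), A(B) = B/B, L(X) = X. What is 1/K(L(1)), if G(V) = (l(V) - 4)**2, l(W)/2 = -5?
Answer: 2/197 ≈ 0.010152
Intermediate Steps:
l(W) = -10 (l(W) = 2*(-5) = -10)
A(B) = 1
G(V) = 196 (G(V) = (-10 - 4)**2 = (-14)**2 = 196)
O(q) = 1 (O(q) = 1/1 = 1)
K(r) = (196 + r)/(1 + r) (K(r) = (r + 196)/(r + 1) = (196 + r)/(1 + r))
1/K(L(1)) = 1/((196 + 1)/(1 + 1)) = 1/(197/2) = 2/197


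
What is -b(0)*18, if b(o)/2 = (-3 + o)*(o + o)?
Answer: 0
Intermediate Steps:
b(o) = 4*o*(-3 + o) (b(o) = 2*((-3 + o)*(o + o)) = 2*((-3 + o)*(2*o)) = 2*(2*o*(-3 + o)) = 4*o*(-3 + o))
-b(0)*18 = -4*0*(-3 + 0)*18 = -4*0*(-3)*18 = -1*0*18 = 0*18 = 0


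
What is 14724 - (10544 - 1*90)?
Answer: 4270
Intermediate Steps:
14724 - (10544 - 1*90) = 14724 - (10544 - 90) = 14724 - 1*10454 = 14724 - 10454 = 4270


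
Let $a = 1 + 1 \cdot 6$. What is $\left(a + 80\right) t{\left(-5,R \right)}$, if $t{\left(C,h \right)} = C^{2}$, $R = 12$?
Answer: $2175$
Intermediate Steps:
$a = 7$ ($a = 1 + 6 = 7$)
$\left(a + 80\right) t{\left(-5,R \right)} = \left(7 + 80\right) \left(-5\right)^{2} = 87 \cdot 25 = 2175$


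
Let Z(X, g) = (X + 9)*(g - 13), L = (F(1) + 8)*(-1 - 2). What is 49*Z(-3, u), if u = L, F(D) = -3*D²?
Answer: -8232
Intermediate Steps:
L = -15 (L = (-3*1² + 8)*(-1 - 2) = (-3*1 + 8)*(-3) = (-3 + 8)*(-3) = 5*(-3) = -15)
u = -15
Z(X, g) = (-13 + g)*(9 + X) (Z(X, g) = (9 + X)*(-13 + g) = (-13 + g)*(9 + X))
49*Z(-3, u) = 49*(-117 - 13*(-3) + 9*(-15) - 3*(-15)) = 49*(-117 + 39 - 135 + 45) = 49*(-168) = -8232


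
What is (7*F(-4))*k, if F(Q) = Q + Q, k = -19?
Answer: 1064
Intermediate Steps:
F(Q) = 2*Q
(7*F(-4))*k = (7*(2*(-4)))*(-19) = (7*(-8))*(-19) = -56*(-19) = 1064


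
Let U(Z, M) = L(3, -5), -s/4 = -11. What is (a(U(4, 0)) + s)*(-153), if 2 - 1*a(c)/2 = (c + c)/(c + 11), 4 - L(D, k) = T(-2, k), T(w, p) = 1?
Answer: -50490/7 ≈ -7212.9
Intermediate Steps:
s = 44 (s = -4*(-11) = 44)
L(D, k) = 3 (L(D, k) = 4 - 1*1 = 4 - 1 = 3)
U(Z, M) = 3
a(c) = 4 - 4*c/(11 + c) (a(c) = 4 - 2*(c + c)/(c + 11) = 4 - 2*2*c/(11 + c) = 4 - 4*c/(11 + c))
(a(U(4, 0)) + s)*(-153) = (44/(11 + 3) + 44)*(-153) = (44/14 + 44)*(-153) = (44*(1/14) + 44)*(-153) = (22/7 + 44)*(-153) = (330/7)*(-153) = -50490/7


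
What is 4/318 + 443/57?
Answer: 7839/1007 ≈ 7.7845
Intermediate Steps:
4/318 + 443/57 = 4*(1/318) + 443*(1/57) = 2/159 + 443/57 = 7839/1007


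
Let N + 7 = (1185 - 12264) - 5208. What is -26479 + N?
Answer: -42773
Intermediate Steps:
N = -16294 (N = -7 + ((1185 - 12264) - 5208) = -7 + (-11079 - 5208) = -7 - 16287 = -16294)
-26479 + N = -26479 - 16294 = -42773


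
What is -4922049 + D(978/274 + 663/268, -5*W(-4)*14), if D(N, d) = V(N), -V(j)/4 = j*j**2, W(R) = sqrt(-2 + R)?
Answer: -60915794398700594163/12373885477424 ≈ -4.9229e+6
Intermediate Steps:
V(j) = -4*j**3 (V(j) = -4*j*j**2 = -4*j**3)
D(N, d) = -4*N**3
-4922049 + D(978/274 + 663/268, -5*W(-4)*14) = -4922049 - 4*(978/274 + 663/268)**3 = -4922049 - 4*(978*(1/274) + 663*(1/268))**3 = -4922049 - 4*(489/137 + 663/268)**3 = -4922049 - 4*(221883/36716)**3 = -4922049 - 4*10923758431272387/49495541909696 = -4922049 - 10923758431272387/12373885477424 = -60915794398700594163/12373885477424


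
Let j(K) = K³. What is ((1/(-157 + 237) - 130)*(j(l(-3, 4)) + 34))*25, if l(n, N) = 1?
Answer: -1819825/16 ≈ -1.1374e+5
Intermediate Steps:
((1/(-157 + 237) - 130)*(j(l(-3, 4)) + 34))*25 = ((1/(-157 + 237) - 130)*(1³ + 34))*25 = ((1/80 - 130)*(1 + 34))*25 = ((1/80 - 130)*35)*25 = -10399/80*35*25 = -72793/16*25 = -1819825/16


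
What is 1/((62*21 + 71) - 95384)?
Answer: -1/94011 ≈ -1.0637e-5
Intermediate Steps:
1/((62*21 + 71) - 95384) = 1/((1302 + 71) - 95384) = 1/(1373 - 95384) = 1/(-94011) = -1/94011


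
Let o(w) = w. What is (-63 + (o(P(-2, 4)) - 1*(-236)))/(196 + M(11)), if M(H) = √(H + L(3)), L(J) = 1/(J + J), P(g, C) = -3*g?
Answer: 210504/230429 - 179*√402/230429 ≈ 0.89796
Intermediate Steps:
L(J) = 1/(2*J)
M(H) = √(⅙ + H) (M(H) = √(H + (½)/3) = √(H + (½)*(⅓)) = √(H + ⅙) = √(⅙ + H))
(-63 + (o(P(-2, 4)) - 1*(-236)))/(196 + M(11)) = (-63 + (-3*(-2) - 1*(-236)))/(196 + √(6 + 36*11)/6) = (-63 + (6 + 236))/(196 + √(6 + 396)/6) = (-63 + 242)/(196 + √402/6) = 179/(196 + √402/6)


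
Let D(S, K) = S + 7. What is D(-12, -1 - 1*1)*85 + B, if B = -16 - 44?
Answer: -485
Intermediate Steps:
B = -60
D(S, K) = 7 + S
D(-12, -1 - 1*1)*85 + B = (7 - 12)*85 - 60 = -5*85 - 60 = -425 - 60 = -485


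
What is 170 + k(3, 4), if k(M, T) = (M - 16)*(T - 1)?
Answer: 131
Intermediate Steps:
k(M, T) = (-1 + T)*(-16 + M) (k(M, T) = (-16 + M)*(-1 + T) = (-1 + T)*(-16 + M))
170 + k(3, 4) = 170 + (16 - 1*3 - 16*4 + 3*4) = 170 + (16 - 3 - 64 + 12) = 170 - 39 = 131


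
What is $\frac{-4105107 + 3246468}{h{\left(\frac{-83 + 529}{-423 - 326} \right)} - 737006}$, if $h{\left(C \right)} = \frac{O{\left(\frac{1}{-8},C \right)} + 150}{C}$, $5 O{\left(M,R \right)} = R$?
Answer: $\frac{319127495}{274014114} \approx 1.1646$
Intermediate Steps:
$O{\left(M,R \right)} = \frac{R}{5}$
$h{\left(C \right)} = \frac{150 + \frac{C}{5}}{C}$ ($h{\left(C \right)} = \frac{\frac{C}{5} + 150}{C} = \frac{150 + \frac{C}{5}}{C}$)
$\frac{-4105107 + 3246468}{h{\left(\frac{-83 + 529}{-423 - 326} \right)} - 737006} = \frac{-4105107 + 3246468}{\frac{750 + \frac{-83 + 529}{-423 - 326}}{5 \frac{-83 + 529}{-423 - 326}} - 737006} = - \frac{858639}{\frac{750 + \frac{446}{-749}}{5 \frac{446}{-749}} - 737006} = - \frac{858639}{\frac{750 + 446 \left(- \frac{1}{749}\right)}{5 \cdot 446 \left(- \frac{1}{749}\right)} - 737006} = - \frac{858639}{\frac{750 - \frac{446}{749}}{5 \left(- \frac{446}{749}\right)} - 737006} = - \frac{858639}{\frac{1}{5} \left(- \frac{749}{446}\right) \frac{561304}{749} - 737006} = - \frac{858639}{- \frac{280652}{1115} - 737006} = - \frac{858639}{- \frac{822042342}{1115}} = \left(-858639\right) \left(- \frac{1115}{822042342}\right) = \frac{319127495}{274014114}$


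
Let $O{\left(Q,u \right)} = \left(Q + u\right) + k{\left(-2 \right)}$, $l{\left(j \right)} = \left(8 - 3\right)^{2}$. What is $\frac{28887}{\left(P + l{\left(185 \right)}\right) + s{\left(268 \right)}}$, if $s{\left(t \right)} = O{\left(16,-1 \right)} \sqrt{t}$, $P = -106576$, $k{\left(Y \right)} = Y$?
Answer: $- \frac{3077938737}{11353070309} - \frac{751062 \sqrt{67}}{11353070309} \approx -0.27165$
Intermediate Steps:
$l{\left(j \right)} = 25$ ($l{\left(j \right)} = 5^{2} = 25$)
$O{\left(Q,u \right)} = -2 + Q + u$ ($O{\left(Q,u \right)} = \left(Q + u\right) - 2 = -2 + Q + u$)
$s{\left(t \right)} = 13 \sqrt{t}$ ($s{\left(t \right)} = \left(-2 + 16 - 1\right) \sqrt{t} = 13 \sqrt{t}$)
$\frac{28887}{\left(P + l{\left(185 \right)}\right) + s{\left(268 \right)}} = \frac{28887}{\left(-106576 + 25\right) + 13 \sqrt{268}} = \frac{28887}{-106551 + 13 \cdot 2 \sqrt{67}} = \frac{28887}{-106551 + 26 \sqrt{67}}$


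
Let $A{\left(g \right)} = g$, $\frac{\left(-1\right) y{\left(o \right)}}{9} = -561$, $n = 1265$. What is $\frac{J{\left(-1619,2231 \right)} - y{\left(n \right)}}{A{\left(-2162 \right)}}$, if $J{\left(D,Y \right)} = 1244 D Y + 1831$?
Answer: $\frac{2246658767}{1081} \approx 2.0783 \cdot 10^{6}$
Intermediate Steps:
$J{\left(D,Y \right)} = 1831 + 1244 D Y$ ($J{\left(D,Y \right)} = 1244 D Y + 1831 = 1831 + 1244 D Y$)
$y{\left(o \right)} = 5049$ ($y{\left(o \right)} = \left(-9\right) \left(-561\right) = 5049$)
$\frac{J{\left(-1619,2231 \right)} - y{\left(n \right)}}{A{\left(-2162 \right)}} = \frac{\left(1831 + 1244 \left(-1619\right) 2231\right) - 5049}{-2162} = \left(\left(1831 - 4493314316\right) - 5049\right) \left(- \frac{1}{2162}\right) = \left(-4493312485 - 5049\right) \left(- \frac{1}{2162}\right) = \left(-4493317534\right) \left(- \frac{1}{2162}\right) = \frac{2246658767}{1081}$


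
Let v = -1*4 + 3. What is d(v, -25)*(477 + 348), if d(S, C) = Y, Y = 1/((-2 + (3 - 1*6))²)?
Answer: 33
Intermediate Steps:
v = -1 (v = -4 + 3 = -1)
Y = 1/25 (Y = 1/((-2 + (3 - 6))²) = 1/((-2 - 3)²) = 1/((-5)²) = 1/25 ≈ 0.040000)
d(S, C) = 1/25
d(v, -25)*(477 + 348) = (477 + 348)/25 = (1/25)*825 = 33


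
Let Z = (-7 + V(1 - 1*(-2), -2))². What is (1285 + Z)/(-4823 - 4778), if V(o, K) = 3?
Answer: -1301/9601 ≈ -0.13551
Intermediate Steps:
Z = 16 (Z = (-7 + 3)² = (-4)² = 16)
(1285 + Z)/(-4823 - 4778) = (1285 + 16)/(-4823 - 4778) = 1301/(-9601) = 1301*(-1/9601) = -1301/9601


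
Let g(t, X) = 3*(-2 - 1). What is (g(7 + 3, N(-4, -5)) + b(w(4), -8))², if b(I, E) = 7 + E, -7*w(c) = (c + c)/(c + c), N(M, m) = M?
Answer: 100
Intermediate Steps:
w(c) = -⅐ (w(c) = -(c + c)/(7*(c + c)) = -2*c/(7*(2*c)) = -2*c*1/(2*c)/7 = -⅐*1 = -⅐)
g(t, X) = -9 (g(t, X) = 3*(-3) = -9)
(g(7 + 3, N(-4, -5)) + b(w(4), -8))² = (-9 + (7 - 8))² = (-9 - 1)² = (-10)² = 100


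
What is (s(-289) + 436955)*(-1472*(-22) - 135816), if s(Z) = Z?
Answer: -45165237712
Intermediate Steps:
(s(-289) + 436955)*(-1472*(-22) - 135816) = (-289 + 436955)*(-1472*(-22) - 135816) = 436666*(32384 - 135816) = 436666*(-103432) = -45165237712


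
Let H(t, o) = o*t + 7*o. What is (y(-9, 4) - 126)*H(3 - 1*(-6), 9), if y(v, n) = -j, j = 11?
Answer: -19728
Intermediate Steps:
y(v, n) = -11 (y(v, n) = -1*11 = -11)
H(t, o) = 7*o + o*t
(y(-9, 4) - 126)*H(3 - 1*(-6), 9) = (-11 - 126)*(9*(7 + (3 - 1*(-6)))) = -1233*(7 + (3 + 6)) = -1233*(7 + 9) = -1233*16 = -137*144 = -19728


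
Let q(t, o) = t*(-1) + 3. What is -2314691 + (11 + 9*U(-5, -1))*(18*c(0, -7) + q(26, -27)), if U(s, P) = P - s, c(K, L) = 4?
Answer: -2312388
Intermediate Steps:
q(t, o) = 3 - t (q(t, o) = -t + 3 = 3 - t)
-2314691 + (11 + 9*U(-5, -1))*(18*c(0, -7) + q(26, -27)) = -2314691 + (11 + 9*(-1 - 1*(-5)))*(18*4 + (3 - 1*26)) = -2314691 + (11 + 9*(-1 + 5))*(72 + (3 - 26)) = -2314691 + (11 + 9*4)*(72 - 23) = -2314691 + (11 + 36)*49 = -2314691 + 47*49 = -2314691 + 2303 = -2312388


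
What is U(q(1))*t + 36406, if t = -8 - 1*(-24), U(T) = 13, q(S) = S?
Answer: 36614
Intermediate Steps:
t = 16 (t = -8 + 24 = 16)
U(q(1))*t + 36406 = 13*16 + 36406 = 208 + 36406 = 36614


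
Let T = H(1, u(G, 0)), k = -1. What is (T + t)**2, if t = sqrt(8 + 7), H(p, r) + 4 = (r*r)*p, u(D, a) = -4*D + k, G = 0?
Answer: (3 - sqrt(15))**2 ≈ 0.76210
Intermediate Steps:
u(D, a) = -1 - 4*D (u(D, a) = -4*D - 1 = -1 - 4*D)
H(p, r) = -4 + p*r**2 (H(p, r) = -4 + (r*r)*p = -4 + r**2*p = -4 + p*r**2)
t = sqrt(15) ≈ 3.8730
T = -3 (T = -4 + 1*(-1 - 4*0)**2 = -4 + 1*(-1 + 0)**2 = -4 + 1*(-1)**2 = -4 + 1*1 = -4 + 1 = -3)
(T + t)**2 = (-3 + sqrt(15))**2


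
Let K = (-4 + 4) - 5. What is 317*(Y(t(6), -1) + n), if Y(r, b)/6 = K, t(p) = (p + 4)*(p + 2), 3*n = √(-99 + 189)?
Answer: -9510 + 317*√10 ≈ -8507.6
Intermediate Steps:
n = √10 (n = √(-99 + 189)/3 = √90/3 = (3*√10)/3 = √10 ≈ 3.1623)
t(p) = (2 + p)*(4 + p) (t(p) = (4 + p)*(2 + p) = (2 + p)*(4 + p))
K = -5 (K = 0 - 5 = -5)
Y(r, b) = -30 (Y(r, b) = 6*(-5) = -30)
317*(Y(t(6), -1) + n) = 317*(-30 + √10) = -9510 + 317*√10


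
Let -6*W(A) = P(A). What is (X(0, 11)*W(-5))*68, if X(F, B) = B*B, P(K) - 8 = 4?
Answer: -16456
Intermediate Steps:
P(K) = 12 (P(K) = 8 + 4 = 12)
W(A) = -2 (W(A) = -⅙*12 = -2)
X(F, B) = B²
(X(0, 11)*W(-5))*68 = (11²*(-2))*68 = (121*(-2))*68 = -242*68 = -16456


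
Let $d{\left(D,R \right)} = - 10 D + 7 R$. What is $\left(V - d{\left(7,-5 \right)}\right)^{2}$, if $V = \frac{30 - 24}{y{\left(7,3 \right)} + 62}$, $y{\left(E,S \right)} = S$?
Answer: $\frac{46662561}{4225} \approx 11044.0$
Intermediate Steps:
$V = \frac{6}{65}$ ($V = \frac{30 - 24}{3 + 62} = \frac{6}{65} \approx 0.092308$)
$\left(V - d{\left(7,-5 \right)}\right)^{2} = \left(\frac{6}{65} - \left(\left(-10\right) 7 + 7 \left(-5\right)\right)\right)^{2} = \left(\frac{6}{65} - \left(-70 - 35\right)\right)^{2} = \left(\frac{6}{65} - -105\right)^{2} = \left(\frac{6}{65} + 105\right)^{2} = \left(\frac{6831}{65}\right)^{2} = \frac{46662561}{4225}$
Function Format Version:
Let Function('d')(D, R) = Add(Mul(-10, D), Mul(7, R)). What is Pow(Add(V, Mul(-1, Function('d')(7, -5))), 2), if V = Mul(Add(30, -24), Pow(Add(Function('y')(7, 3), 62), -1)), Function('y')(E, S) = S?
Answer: Rational(46662561, 4225) ≈ 11044.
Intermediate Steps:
V = Rational(6, 65) (V = Mul(Add(30, -24), Pow(Add(3, 62), -1)) = Mul(6, Pow(65, -1)) = Mul(6, Rational(1, 65)) = Rational(6, 65) ≈ 0.092308)
Pow(Add(V, Mul(-1, Function('d')(7, -5))), 2) = Pow(Add(Rational(6, 65), Mul(-1, Add(Mul(-10, 7), Mul(7, -5)))), 2) = Pow(Add(Rational(6, 65), Mul(-1, Add(-70, -35))), 2) = Pow(Add(Rational(6, 65), Mul(-1, -105)), 2) = Pow(Add(Rational(6, 65), 105), 2) = Pow(Rational(6831, 65), 2) = Rational(46662561, 4225)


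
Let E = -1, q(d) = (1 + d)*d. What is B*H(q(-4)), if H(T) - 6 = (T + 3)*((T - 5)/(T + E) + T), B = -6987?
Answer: -15029037/11 ≈ -1.3663e+6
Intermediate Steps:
q(d) = d*(1 + d)
H(T) = 6 + (3 + T)*(T + (-5 + T)/(-1 + T)) (H(T) = 6 + (T + 3)*((T - 5)/(T - 1) + T) = 6 + (3 + T)*((-5 + T)/(-1 + T) + T) = 6 + (3 + T)*(T + (-5 + T)/(-1 + T)))
B*H(q(-4)) = -6987*(-21 - 4*(1 - 4) + (-4*(1 - 4))**3 + 3*(-4*(1 - 4))**2)/(-1 - 4*(1 - 4)) = -6987*(-21 - 4*(-3) + (-4*(-3))**3 + 3*(-4*(-3))**2)/(-1 - 4*(-3)) = -6987*(-21 + 12 + 12**3 + 3*12**2)/(-1 + 12) = -6987*(-21 + 12 + 1728 + 3*144)/11 = -6987*(-21 + 12 + 1728 + 432)/11 = -6987*2151/11 = -15029037/11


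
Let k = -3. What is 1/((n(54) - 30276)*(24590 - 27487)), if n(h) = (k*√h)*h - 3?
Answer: 10093/883971908835 - 54*√6/294657302945 ≈ 1.0969e-8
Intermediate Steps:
n(h) = -3 - 3*h^(3/2) (n(h) = (-3*√h)*h - 3 = -3*h^(3/2) - 3 = -3 - 3*h^(3/2))
1/((n(54) - 30276)*(24590 - 27487)) = 1/(((-3 - 486*√6) - 30276)*(24590 - 27487)) = 1/(((-3 - 486*√6) - 30276)*(-2897)) = 1/((-30279 - 486*√6)*(-2897)) = 1/(87718263 + 1407942*√6)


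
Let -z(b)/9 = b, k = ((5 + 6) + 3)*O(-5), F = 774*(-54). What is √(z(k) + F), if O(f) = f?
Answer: 3*I*√4574 ≈ 202.89*I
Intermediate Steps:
F = -41796
k = -70 (k = ((5 + 6) + 3)*(-5) = (11 + 3)*(-5) = 14*(-5) = -70)
z(b) = -9*b
√(z(k) + F) = √(-9*(-70) - 41796) = √(630 - 41796) = √(-41166) = 3*I*√4574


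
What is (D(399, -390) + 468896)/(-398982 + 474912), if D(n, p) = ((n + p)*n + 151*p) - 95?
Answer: 68917/12655 ≈ 5.4458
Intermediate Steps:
D(n, p) = -95 + 151*p + n*(n + p) (D(n, p) = (n*(n + p) + 151*p) - 95 = (151*p + n*(n + p)) - 95 = -95 + 151*p + n*(n + p))
(D(399, -390) + 468896)/(-398982 + 474912) = ((-95 + 399**2 + 151*(-390) + 399*(-390)) + 468896)/(-398982 + 474912) = ((-95 + 159201 - 58890 - 155610) + 468896)/75930 = (-55394 + 468896)*(1/75930) = 413502*(1/75930) = 68917/12655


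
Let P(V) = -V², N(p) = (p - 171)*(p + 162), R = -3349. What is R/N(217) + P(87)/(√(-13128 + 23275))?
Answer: -3349/17434 - 7569*√10147/10147 ≈ -75.332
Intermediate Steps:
N(p) = (-171 + p)*(162 + p)
R/N(217) + P(87)/(√(-13128 + 23275)) = -3349/(-27702 + 217² - 9*217) + (-1*87²)/(√(-13128 + 23275)) = -3349/(-27702 + 47089 - 1953) + (-1*7569)/(√10147) = -3349/17434 - 7569*√10147/10147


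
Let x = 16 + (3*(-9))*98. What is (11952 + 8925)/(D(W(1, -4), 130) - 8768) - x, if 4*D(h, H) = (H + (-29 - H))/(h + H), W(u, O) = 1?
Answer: 4024164294/1531487 ≈ 2627.6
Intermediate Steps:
D(h, H) = -29/(4*(H + h)) (D(h, H) = ((H + (-29 - H))/(h + H))/4 = (-29/(H + h))/4 = -29/(4*(H + h)))
x = -2630 (x = 16 - 27*98 = 16 - 2646 = -2630)
(11952 + 8925)/(D(W(1, -4), 130) - 8768) - x = (11952 + 8925)/(-29/(4*130 + 4*1) - 8768) - 1*(-2630) = 20877/(-29/(520 + 4) - 8768) + 2630 = 20877/(-29/524 - 8768) + 2630 = 20877/(-4594461/524) + 2630 = 20877*(-524/4594461) + 2630 = -3646516/1531487 + 2630 = 4024164294/1531487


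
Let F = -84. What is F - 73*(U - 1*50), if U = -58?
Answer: 7800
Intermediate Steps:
F - 73*(U - 1*50) = -84 - 73*(-58 - 1*50) = -84 - 73*(-58 - 50) = -84 - 73*(-108) = -84 + 7884 = 7800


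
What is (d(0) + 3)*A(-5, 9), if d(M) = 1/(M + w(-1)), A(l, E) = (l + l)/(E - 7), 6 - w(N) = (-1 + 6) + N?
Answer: -35/2 ≈ -17.500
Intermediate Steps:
w(N) = 1 - N (w(N) = 6 - ((-1 + 6) + N) = 6 - (5 + N) = 6 + (-5 - N) = 1 - N)
A(l, E) = 2*l/(-7 + E) (A(l, E) = (2*l)/(-7 + E) = 2*l/(-7 + E))
d(M) = 1/(2 + M) (d(M) = 1/(M + (1 - 1*(-1))) = 1/(M + (1 + 1)) = 1/(M + 2) = 1/(2 + M))
(d(0) + 3)*A(-5, 9) = (1/(2 + 0) + 3)*(2*(-5)/(-7 + 9)) = (1/2 + 3)*(2*(-5)/2) = (1/2 + 3)*(2*(-5)*(1/2)) = (7/2)*(-5) = -35/2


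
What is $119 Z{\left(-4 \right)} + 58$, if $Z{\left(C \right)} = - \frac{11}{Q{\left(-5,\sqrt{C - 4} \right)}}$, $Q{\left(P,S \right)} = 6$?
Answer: $- \frac{961}{6} \approx -160.17$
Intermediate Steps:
$Z{\left(C \right)} = - \frac{11}{6}$
$119 Z{\left(-4 \right)} + 58 = 119 \left(- \frac{11}{6}\right) + 58 = - \frac{1309}{6} + 58 = - \frac{961}{6}$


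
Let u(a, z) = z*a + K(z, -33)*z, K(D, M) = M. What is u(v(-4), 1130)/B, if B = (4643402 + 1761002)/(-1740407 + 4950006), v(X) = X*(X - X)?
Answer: -59842973355/3202202 ≈ -18688.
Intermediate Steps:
v(X) = 0 (v(X) = X*0 = 0)
u(a, z) = -33*z + a*z (u(a, z) = z*a - 33*z = a*z - 33*z = -33*z + a*z)
B = 6404404/3209599 ≈ 1.9954
u(v(-4), 1130)/B = (1130*(-33 + 0))/(6404404/3209599) = (1130*(-33))*(3209599/6404404) = -37290*3209599/6404404 = -59842973355/3202202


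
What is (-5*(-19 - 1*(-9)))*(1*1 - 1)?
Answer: 0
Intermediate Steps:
(-5*(-19 - 1*(-9)))*(1*1 - 1) = (-5*(-19 + 9))*(1 - 1) = -5*(-10)*0 = 50*0 = 0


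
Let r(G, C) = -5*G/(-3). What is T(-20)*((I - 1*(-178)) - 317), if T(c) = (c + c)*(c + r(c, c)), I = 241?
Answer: 217600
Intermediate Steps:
r(G, C) = 5*G/3 (r(G, C) = -5*G*(-⅓) = 5*G/3)
T(c) = 16*c²/3 (T(c) = (c + c)*(c + 5*c/3) = (2*c)*(8*c/3) = 16*c²/3)
T(-20)*((I - 1*(-178)) - 317) = ((16/3)*(-20)²)*((241 - 1*(-178)) - 317) = ((16/3)*400)*((241 + 178) - 317) = 6400*(419 - 317)/3 = (6400/3)*102 = 217600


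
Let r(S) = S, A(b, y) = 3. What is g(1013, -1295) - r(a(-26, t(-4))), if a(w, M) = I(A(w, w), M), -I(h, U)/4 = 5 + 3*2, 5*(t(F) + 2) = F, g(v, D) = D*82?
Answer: -106146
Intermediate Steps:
g(v, D) = 82*D
t(F) = -2 + F/5
I(h, U) = -44 (I(h, U) = -4*(5 + 3*2) = -4*(5 + 6) = -4*11 = -44)
a(w, M) = -44
g(1013, -1295) - r(a(-26, t(-4))) = 82*(-1295) - 1*(-44) = -106190 + 44 = -106146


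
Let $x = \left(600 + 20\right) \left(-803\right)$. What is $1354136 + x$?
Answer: $856276$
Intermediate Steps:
$x = -497860$ ($x = 620 \left(-803\right) = -497860$)
$1354136 + x = 1354136 - 497860 = 856276$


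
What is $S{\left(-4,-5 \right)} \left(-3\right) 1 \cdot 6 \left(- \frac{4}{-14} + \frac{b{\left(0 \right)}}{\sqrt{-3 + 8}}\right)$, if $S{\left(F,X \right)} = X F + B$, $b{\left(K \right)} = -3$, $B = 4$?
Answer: $- \frac{864}{7} + \frac{1296 \sqrt{5}}{5} \approx 456.16$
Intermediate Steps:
$S{\left(F,X \right)} = 4 + F X$ ($S{\left(F,X \right)} = X F + 4 = F X + 4 = 4 + F X$)
$S{\left(-4,-5 \right)} \left(-3\right) 1 \cdot 6 \left(- \frac{4}{-14} + \frac{b{\left(0 \right)}}{\sqrt{-3 + 8}}\right) = \left(4 - -20\right) \left(-3\right) 1 \cdot 6 \left(- \frac{4}{-14} - \frac{3}{\sqrt{-3 + 8}}\right) = \left(4 + 20\right) \left(\left(-3\right) 6\right) \left(\left(-4\right) \left(- \frac{1}{14}\right) - \frac{3}{\sqrt{5}}\right) = 24 \left(-18\right) \left(\frac{2}{7} - 3 \frac{\sqrt{5}}{5}\right) = - 432 \left(\frac{2}{7} - \frac{3 \sqrt{5}}{5}\right) = - \frac{864}{7} + \frac{1296 \sqrt{5}}{5}$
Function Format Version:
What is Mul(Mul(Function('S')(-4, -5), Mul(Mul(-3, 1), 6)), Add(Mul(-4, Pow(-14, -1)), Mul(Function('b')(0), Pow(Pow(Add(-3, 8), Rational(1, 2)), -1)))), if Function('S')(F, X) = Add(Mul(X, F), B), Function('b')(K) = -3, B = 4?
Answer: Add(Rational(-864, 7), Mul(Rational(1296, 5), Pow(5, Rational(1, 2)))) ≈ 456.16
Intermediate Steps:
Function('S')(F, X) = Add(4, Mul(F, X)) (Function('S')(F, X) = Add(Mul(X, F), 4) = Add(Mul(F, X), 4) = Add(4, Mul(F, X)))
Mul(Mul(Function('S')(-4, -5), Mul(Mul(-3, 1), 6)), Add(Mul(-4, Pow(-14, -1)), Mul(Function('b')(0), Pow(Pow(Add(-3, 8), Rational(1, 2)), -1)))) = Mul(Mul(Add(4, Mul(-4, -5)), Mul(Mul(-3, 1), 6)), Add(Mul(-4, Pow(-14, -1)), Mul(-3, Pow(Pow(Add(-3, 8), Rational(1, 2)), -1)))) = Mul(Mul(Add(4, 20), Mul(-3, 6)), Add(Mul(-4, Rational(-1, 14)), Mul(-3, Pow(Pow(5, Rational(1, 2)), -1)))) = Mul(Mul(24, -18), Add(Rational(2, 7), Mul(-3, Mul(Rational(1, 5), Pow(5, Rational(1, 2)))))) = Mul(-432, Add(Rational(2, 7), Mul(Rational(-3, 5), Pow(5, Rational(1, 2))))) = Add(Rational(-864, 7), Mul(Rational(1296, 5), Pow(5, Rational(1, 2))))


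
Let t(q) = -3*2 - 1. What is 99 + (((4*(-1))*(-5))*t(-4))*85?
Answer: -11801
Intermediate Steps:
t(q) = -7 (t(q) = -6 - 1 = -7)
99 + (((4*(-1))*(-5))*t(-4))*85 = 99 + (((4*(-1))*(-5))*(-7))*85 = 99 + (-4*(-5)*(-7))*85 = 99 + (20*(-7))*85 = 99 - 140*85 = 99 - 11900 = -11801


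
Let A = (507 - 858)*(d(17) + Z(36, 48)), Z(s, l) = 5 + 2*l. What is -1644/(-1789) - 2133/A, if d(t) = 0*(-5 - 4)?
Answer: 2299903/2348957 ≈ 0.97912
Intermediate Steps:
d(t) = 0 (d(t) = 0*(-9) = 0)
A = -35451 (A = (507 - 858)*(0 + (5 + 2*48)) = -351*(0 + (5 + 96)) = -351*(0 + 101) = -351*101 = -35451)
-1644/(-1789) - 2133/A = -1644/(-1789) - 2133/(-35451) = -1644*(-1/1789) - 2133*(-1/35451) = 1644/1789 + 79/1313 = 2299903/2348957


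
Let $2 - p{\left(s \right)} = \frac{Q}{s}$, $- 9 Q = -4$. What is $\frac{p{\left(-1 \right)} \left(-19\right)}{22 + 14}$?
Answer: $- \frac{209}{162} \approx -1.2901$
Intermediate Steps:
$Q = \frac{4}{9}$ ($Q = \left(- \frac{1}{9}\right) \left(-4\right) = \frac{4}{9} \approx 0.44444$)
$p{\left(s \right)} = 2 - \frac{4}{9 s}$
$\frac{p{\left(-1 \right)} \left(-19\right)}{22 + 14} = \frac{\left(2 - \frac{4}{9 \left(-1\right)}\right) \left(-19\right)}{22 + 14} = \frac{\left(2 - - \frac{4}{9}\right) \left(-19\right)}{36} = \left(2 + \frac{4}{9}\right) \left(-19\right) \frac{1}{36} = \frac{22}{9} \left(-19\right) \frac{1}{36} = \left(- \frac{418}{9}\right) \frac{1}{36} = - \frac{209}{162}$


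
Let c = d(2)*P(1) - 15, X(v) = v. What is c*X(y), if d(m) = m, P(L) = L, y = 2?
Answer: -26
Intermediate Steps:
c = -13 (c = 2*1 - 15 = 2 - 15 = -13)
c*X(y) = -13*2 = -26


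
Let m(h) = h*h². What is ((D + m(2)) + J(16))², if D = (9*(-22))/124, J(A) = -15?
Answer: 284089/3844 ≈ 73.905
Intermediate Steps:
m(h) = h³
D = -99/62 (D = -198*1/124 = -99/62 ≈ -1.5968)
((D + m(2)) + J(16))² = ((-99/62 + 2³) - 15)² = ((-99/62 + 8) - 15)² = (397/62 - 15)² = (-533/62)² = 284089/3844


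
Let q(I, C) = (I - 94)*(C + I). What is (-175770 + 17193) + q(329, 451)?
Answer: 24723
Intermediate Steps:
q(I, C) = (-94 + I)*(C + I)
(-175770 + 17193) + q(329, 451) = (-175770 + 17193) + (329² - 94*451 - 94*329 + 451*329) = -158577 + (108241 - 42394 - 30926 + 148379) = -158577 + 183300 = 24723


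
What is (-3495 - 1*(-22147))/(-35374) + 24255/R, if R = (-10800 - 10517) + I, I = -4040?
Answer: -665477567/448489259 ≈ -1.4838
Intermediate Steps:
R = -25357 (R = (-10800 - 10517) - 4040 = -21317 - 4040 = -25357)
(-3495 - 1*(-22147))/(-35374) + 24255/R = (-3495 - 1*(-22147))/(-35374) + 24255/(-25357) = (-3495 + 22147)*(-1/35374) + 24255*(-1/25357) = 18652*(-1/35374) - 24255/25357 = -9326/17687 - 24255/25357 = -665477567/448489259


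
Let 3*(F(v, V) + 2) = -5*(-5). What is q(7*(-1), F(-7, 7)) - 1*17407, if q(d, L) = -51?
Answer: -17458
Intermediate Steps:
F(v, V) = 19/3 (F(v, V) = -2 + (-5*(-5))/3 = -2 + (⅓)*25 = -2 + 25/3 = 19/3)
q(7*(-1), F(-7, 7)) - 1*17407 = -51 - 1*17407 = -51 - 17407 = -17458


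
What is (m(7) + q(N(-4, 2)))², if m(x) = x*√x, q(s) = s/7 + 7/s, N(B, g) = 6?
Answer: 612277/1764 + 85*√7/3 ≈ 422.06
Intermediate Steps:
q(s) = 7/s + s/7 (q(s) = s*(⅐) + 7/s = s/7 + 7/s = 7/s + s/7)
m(x) = x^(3/2)
(m(7) + q(N(-4, 2)))² = (7^(3/2) + (7/6 + (⅐)*6))² = (7*√7 + (7*(⅙) + 6/7))² = (7*√7 + (7/6 + 6/7))² = (7*√7 + 85/42)² = (85/42 + 7*√7)²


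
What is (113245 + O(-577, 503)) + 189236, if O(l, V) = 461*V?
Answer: 534364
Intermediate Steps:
(113245 + O(-577, 503)) + 189236 = (113245 + 461*503) + 189236 = (113245 + 231883) + 189236 = 345128 + 189236 = 534364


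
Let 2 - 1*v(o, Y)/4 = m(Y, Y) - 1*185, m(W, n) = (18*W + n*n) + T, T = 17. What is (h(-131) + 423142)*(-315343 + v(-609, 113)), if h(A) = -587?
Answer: -157982750625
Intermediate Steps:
m(W, n) = 17 + n² + 18*W (m(W, n) = (18*W + n*n) + 17 = (18*W + n²) + 17 = (n² + 18*W) + 17 = 17 + n² + 18*W)
v(o, Y) = 680 - 72*Y - 4*Y² (v(o, Y) = 8 - 4*((17 + Y² + 18*Y) - 1*185) = 8 - 4*((17 + Y² + 18*Y) - 185) = 8 - 4*(-168 + Y² + 18*Y) = 8 + (672 - 72*Y - 4*Y²) = 680 - 72*Y - 4*Y²)
(h(-131) + 423142)*(-315343 + v(-609, 113)) = (-587 + 423142)*(-315343 + (680 - 72*113 - 4*113²)) = 422555*(-315343 + (680 - 8136 - 4*12769)) = 422555*(-315343 + (680 - 8136 - 51076)) = 422555*(-315343 - 58532) = 422555*(-373875) = -157982750625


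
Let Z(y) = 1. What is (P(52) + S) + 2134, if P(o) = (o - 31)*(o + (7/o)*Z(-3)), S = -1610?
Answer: 84179/52 ≈ 1618.8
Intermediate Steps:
P(o) = (-31 + o)*(o + 7/o) (P(o) = (o - 31)*(o + (7/o)*1) = (-31 + o)*(o + 7/o))
(P(52) + S) + 2134 = ((7 + 52² - 217/52 - 31*52) - 1610) + 2134 = ((7 + 2704 - 217*1/52 - 1612) - 1610) + 2134 = ((7 + 2704 - 217/52 - 1612) - 1610) + 2134 = (56931/52 - 1610) + 2134 = -26789/52 + 2134 = 84179/52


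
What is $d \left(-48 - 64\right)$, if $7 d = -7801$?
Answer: $124816$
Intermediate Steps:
$d = - \frac{7801}{7}$ ($d = \frac{1}{7} \left(-7801\right) = - \frac{7801}{7} \approx -1114.4$)
$d \left(-48 - 64\right) = - \frac{7801 \left(-48 - 64\right)}{7} = \left(- \frac{7801}{7}\right) \left(-112\right) = 124816$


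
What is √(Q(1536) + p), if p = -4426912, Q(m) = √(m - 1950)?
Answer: √(-4426912 + 3*I*√46) ≈ 0.005 + 2104.0*I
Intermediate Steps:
Q(m) = √(-1950 + m)
√(Q(1536) + p) = √(√(-1950 + 1536) - 4426912) = √(√(-414) - 4426912) = √(3*I*√46 - 4426912) = √(-4426912 + 3*I*√46)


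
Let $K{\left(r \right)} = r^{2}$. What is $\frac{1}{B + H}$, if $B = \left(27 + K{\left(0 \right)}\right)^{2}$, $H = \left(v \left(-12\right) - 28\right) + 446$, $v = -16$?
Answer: $\frac{1}{1339} \approx 0.00074683$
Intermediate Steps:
$H = 610$ ($H = \left(\left(-16\right) \left(-12\right) - 28\right) + 446 = \left(192 - 28\right) + 446 = 164 + 446 = 610$)
$B = 729$ ($B = \left(27 + 0^{2}\right)^{2} = \left(27 + 0\right)^{2} = 27^{2} = 729$)
$\frac{1}{B + H} = \frac{1}{729 + 610} = \frac{1}{1339}$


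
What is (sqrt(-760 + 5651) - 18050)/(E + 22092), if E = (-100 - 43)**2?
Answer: -950/2239 + sqrt(4891)/42541 ≈ -0.42265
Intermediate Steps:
E = 20449 (E = (-143)**2 = 20449)
(sqrt(-760 + 5651) - 18050)/(E + 22092) = (sqrt(-760 + 5651) - 18050)/(20449 + 22092) = (sqrt(4891) - 18050)/42541 = (-18050 + sqrt(4891))*(1/42541) = -950/2239 + sqrt(4891)/42541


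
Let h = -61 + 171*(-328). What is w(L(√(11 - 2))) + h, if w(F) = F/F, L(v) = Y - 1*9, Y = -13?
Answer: -56148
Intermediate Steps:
L(v) = -22 (L(v) = -13 - 1*9 = -13 - 9 = -22)
w(F) = 1
h = -56149 (h = -61 - 56088 = -56149)
w(L(√(11 - 2))) + h = 1 - 56149 = -56148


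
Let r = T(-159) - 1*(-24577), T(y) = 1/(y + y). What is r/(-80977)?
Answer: -7815485/25750686 ≈ -0.30351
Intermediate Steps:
T(y) = 1/(2*y)
r = 7815485/318 (r = (½)/(-159) - 1*(-24577) = (½)*(-1/159) + 24577 = -1/318 + 24577 = 7815485/318 ≈ 24577.)
r/(-80977) = (7815485/318)/(-80977) = (7815485/318)*(-1/80977) = -7815485/25750686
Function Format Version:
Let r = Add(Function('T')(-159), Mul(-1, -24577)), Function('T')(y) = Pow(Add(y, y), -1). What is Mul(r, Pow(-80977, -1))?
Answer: Rational(-7815485, 25750686) ≈ -0.30351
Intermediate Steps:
Function('T')(y) = Mul(Rational(1, 2), Pow(y, -1)) (Function('T')(y) = Pow(Mul(2, y), -1) = Mul(Rational(1, 2), Pow(y, -1)))
r = Rational(7815485, 318) (r = Add(Mul(Rational(1, 2), Pow(-159, -1)), Mul(-1, -24577)) = Add(Mul(Rational(1, 2), Rational(-1, 159)), 24577) = Add(Rational(-1, 318), 24577) = Rational(7815485, 318) ≈ 24577.)
Mul(r, Pow(-80977, -1)) = Mul(Rational(7815485, 318), Pow(-80977, -1)) = Mul(Rational(7815485, 318), Rational(-1, 80977)) = Rational(-7815485, 25750686)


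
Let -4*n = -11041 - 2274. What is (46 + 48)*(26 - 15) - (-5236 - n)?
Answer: 38395/4 ≈ 9598.8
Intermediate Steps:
n = 13315/4 (n = -(-11041 - 2274)/4 = -¼*(-13315) = 13315/4 ≈ 3328.8)
(46 + 48)*(26 - 15) - (-5236 - n) = (46 + 48)*(26 - 15) - (-5236 - 1*13315/4) = 94*11 - (-5236 - 13315/4) = 1034 - 1*(-34259/4) = 1034 + 34259/4 = 38395/4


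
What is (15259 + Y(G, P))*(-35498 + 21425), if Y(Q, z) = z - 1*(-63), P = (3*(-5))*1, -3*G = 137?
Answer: -215415411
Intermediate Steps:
G = -137/3 (G = -⅓*137 = -137/3 ≈ -45.667)
P = -15 (P = -15*1 = -15)
Y(Q, z) = 63 + z (Y(Q, z) = z + 63 = 63 + z)
(15259 + Y(G, P))*(-35498 + 21425) = (15259 + (63 - 15))*(-35498 + 21425) = (15259 + 48)*(-14073) = 15307*(-14073) = -215415411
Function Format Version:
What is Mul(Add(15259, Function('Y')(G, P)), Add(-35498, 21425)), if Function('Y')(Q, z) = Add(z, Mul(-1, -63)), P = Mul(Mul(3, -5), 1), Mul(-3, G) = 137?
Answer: -215415411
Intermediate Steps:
G = Rational(-137, 3) (G = Mul(Rational(-1, 3), 137) = Rational(-137, 3) ≈ -45.667)
P = -15 (P = Mul(-15, 1) = -15)
Function('Y')(Q, z) = Add(63, z) (Function('Y')(Q, z) = Add(z, 63) = Add(63, z))
Mul(Add(15259, Function('Y')(G, P)), Add(-35498, 21425)) = Mul(Add(15259, Add(63, -15)), Add(-35498, 21425)) = Mul(Add(15259, 48), -14073) = Mul(15307, -14073) = -215415411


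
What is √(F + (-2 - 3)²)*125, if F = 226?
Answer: 125*√251 ≈ 1980.4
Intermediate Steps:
√(F + (-2 - 3)²)*125 = √(226 + (-2 - 3)²)*125 = √(226 + (-5)²)*125 = √(226 + 25)*125 = √251*125 = 125*√251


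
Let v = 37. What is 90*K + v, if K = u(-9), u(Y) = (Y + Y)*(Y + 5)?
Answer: 6517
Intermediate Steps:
u(Y) = 2*Y*(5 + Y) (u(Y) = (2*Y)*(5 + Y) = 2*Y*(5 + Y))
K = 72 (K = 2*(-9)*(5 - 9) = 2*(-9)*(-4) = 72)
90*K + v = 90*72 + 37 = 6480 + 37 = 6517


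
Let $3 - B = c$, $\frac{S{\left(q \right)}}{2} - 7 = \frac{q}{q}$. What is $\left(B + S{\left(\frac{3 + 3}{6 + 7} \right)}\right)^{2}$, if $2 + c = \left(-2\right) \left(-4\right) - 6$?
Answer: $361$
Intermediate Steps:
$S{\left(q \right)} = 16$ ($S{\left(q \right)} = 14 + 2 \frac{q}{q} = 14 + 2 \cdot 1 = 14 + 2 = 16$)
$c = 0$ ($c = -2 - -2 = -2 + \left(8 - 6\right) = -2 + 2 = 0$)
$B = 3$ ($B = 3 - 0 = 3 + 0 = 3$)
$\left(B + S{\left(\frac{3 + 3}{6 + 7} \right)}\right)^{2} = \left(3 + 16\right)^{2} = 19^{2} = 361$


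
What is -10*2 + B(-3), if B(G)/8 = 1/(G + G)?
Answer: -64/3 ≈ -21.333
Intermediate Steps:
B(G) = 4/G (B(G) = 8/(G + G) = 8/((2*G)) = 8*(1/(2*G)) = 4/G)
-10*2 + B(-3) = -10*2 + 4/(-3) = -20 + 4*(-⅓) = -20 - 4/3 = -64/3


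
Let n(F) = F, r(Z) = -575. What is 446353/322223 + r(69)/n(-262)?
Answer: 302222711/84422426 ≈ 3.5799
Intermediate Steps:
446353/322223 + r(69)/n(-262) = 446353/322223 - 575/(-262) = 446353*(1/322223) - 575*(-1/262) = 446353/322223 + 575/262 = 302222711/84422426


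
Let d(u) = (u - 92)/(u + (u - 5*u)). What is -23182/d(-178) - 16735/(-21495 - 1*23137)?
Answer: 92085406211/2008440 ≈ 45849.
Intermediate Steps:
d(u) = -(-92 + u)/(3*u) (d(u) = (-92 + u)/(u - 4*u) = (-92 + u)/((-3*u)) = (-92 + u)*(-1/(3*u)) = -(-92 + u)/(3*u))
-23182/d(-178) - 16735/(-21495 - 1*23137) = -23182*(-534/(92 - 1*(-178))) - 16735/(-21495 - 1*23137) = -23182*(-534/(92 + 178)) - 16735/(-21495 - 23137) = -23182/((⅓)*(-1/178)*270) - 16735/(-44632) = -23182/(-45/89) - 16735*(-1/44632) = -23182*(-89/45) + 16735/44632 = 2063198/45 + 16735/44632 = 92085406211/2008440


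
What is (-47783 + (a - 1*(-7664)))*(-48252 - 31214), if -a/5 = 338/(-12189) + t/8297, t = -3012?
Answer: 322403293053292562/101132133 ≈ 3.1879e+9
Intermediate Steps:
a = 197588270/101132133 (a = -5*(338/(-12189) - 3012/8297) = -5*(338*(-1/12189) - 3012*1/8297) = -5*(-338/12189 - 3012/8297) = -5*(-39517654/101132133) = 197588270/101132133 ≈ 1.9538)
(-47783 + (a - 1*(-7664)))*(-48252 - 31214) = (-47783 + (197588270/101132133 - 1*(-7664)))*(-48252 - 31214) = (-47783 + (197588270/101132133 + 7664))*(-79466) = (-47783 + 775274255582/101132133)*(-79466) = -4057122455557/101132133*(-79466) = 322403293053292562/101132133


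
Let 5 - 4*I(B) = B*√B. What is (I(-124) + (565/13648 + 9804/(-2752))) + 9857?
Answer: 33624335/3412 + 62*I*√31 ≈ 9854.7 + 345.2*I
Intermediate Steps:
I(B) = 5/4 - B^(3/2)/4 (I(B) = 5/4 - B*√B/4 = 5/4 - B^(3/2)/4)
(I(-124) + (565/13648 + 9804/(-2752))) + 9857 = ((5/4 - (-62)*I*√31) + (565/13648 + 9804/(-2752))) + 9857 = ((5/4 - (-62)*I*√31) + (565*(1/13648) + 9804*(-1/2752))) + 9857 = ((5/4 + 62*I*√31) + (565/13648 - 57/16)) + 9857 = ((5/4 + 62*I*√31) - 6007/1706) + 9857 = (-7749/3412 + 62*I*√31) + 9857 = 33624335/3412 + 62*I*√31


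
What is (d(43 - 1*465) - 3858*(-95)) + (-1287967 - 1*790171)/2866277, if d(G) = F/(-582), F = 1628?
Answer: 305698144443934/834086607 ≈ 3.6651e+5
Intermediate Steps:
d(G) = -814/291 (d(G) = 1628/(-582) = 1628*(-1/582) = -814/291)
(d(43 - 1*465) - 3858*(-95)) + (-1287967 - 1*790171)/2866277 = (-814/291 - 3858*(-95)) + (-1287967 - 1*790171)/2866277 = (-814/291 + 366510) + (-1287967 - 790171)*(1/2866277) = 106653596/291 - 2078138*1/2866277 = 106653596/291 - 2078138/2866277 = 305698144443934/834086607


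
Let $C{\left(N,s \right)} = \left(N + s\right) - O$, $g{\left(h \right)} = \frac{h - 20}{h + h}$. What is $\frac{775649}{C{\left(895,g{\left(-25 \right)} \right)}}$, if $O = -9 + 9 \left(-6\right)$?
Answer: $\frac{7756490}{9589} \approx 808.89$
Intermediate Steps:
$g{\left(h \right)} = \frac{-20 + h}{2 h}$
$O = -63$ ($O = -9 - 54 = -63$)
$C{\left(N,s \right)} = 63 + N + s$ ($C{\left(N,s \right)} = \left(N + s\right) - -63 = \left(N + s\right) + 63 = 63 + N + s$)
$\frac{775649}{C{\left(895,g{\left(-25 \right)} \right)}} = \frac{775649}{63 + 895 + \frac{-20 - 25}{2 \left(-25\right)}} = \frac{775649}{63 + 895 + \frac{1}{2} \left(- \frac{1}{25}\right) \left(-45\right)} = \frac{775649}{63 + 895 + \frac{9}{10}} = \frac{775649}{\frac{9589}{10}} = 775649 \cdot \frac{10}{9589} = \frac{7756490}{9589}$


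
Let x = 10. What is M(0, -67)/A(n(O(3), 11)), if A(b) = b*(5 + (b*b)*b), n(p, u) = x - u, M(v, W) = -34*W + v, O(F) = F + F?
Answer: -1139/2 ≈ -569.50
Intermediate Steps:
O(F) = 2*F
M(v, W) = v - 34*W
n(p, u) = 10 - u
A(b) = b*(5 + b³) (A(b) = b*(5 + b²*b) = b*(5 + b³))
M(0, -67)/A(n(O(3), 11)) = (0 - 34*(-67))/(((10 - 1*11)*(5 + (10 - 1*11)³))) = (0 + 2278)/(((10 - 11)*(5 + (10 - 11)³))) = 2278/((-(5 + (-1)³))) = 2278/((-(5 - 1))) = 2278/((-1*4)) = 2278/(-4) = 2278*(-¼) = -1139/2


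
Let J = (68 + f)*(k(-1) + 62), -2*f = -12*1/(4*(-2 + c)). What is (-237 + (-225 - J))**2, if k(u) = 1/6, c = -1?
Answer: 347188689/16 ≈ 2.1699e+7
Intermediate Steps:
k(u) = 1/6 (k(u) = 1*(1/6) = 1/6)
f = -1/2 (f = -(-6)/((-2 - 1)*4) = -(-6)/((-3*4)) = -(-6)/(-12) = -(-6)*(-1)/12 = -1/2*1 = -1/2 ≈ -0.50000)
J = 16785/4 (J = (68 - 1/2)*(1/6 + 62) = (135/2)*(373/6) = 16785/4 ≈ 4196.3)
(-237 + (-225 - J))**2 = (-237 + (-225 - 1*16785/4))**2 = (-237 + (-225 - 16785/4))**2 = (-237 - 17685/4)**2 = (-18633/4)**2 = 347188689/16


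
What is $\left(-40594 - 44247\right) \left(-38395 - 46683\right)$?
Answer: $7218102598$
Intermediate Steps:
$\left(-40594 - 44247\right) \left(-38395 - 46683\right) = \left(-84841\right) \left(-85078\right) = 7218102598$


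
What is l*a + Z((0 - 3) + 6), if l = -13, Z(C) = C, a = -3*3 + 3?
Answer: 81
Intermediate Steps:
a = -6 (a = -9 + 3 = -6)
l*a + Z((0 - 3) + 6) = -13*(-6) + ((0 - 3) + 6) = 78 + (-3 + 6) = 78 + 3 = 81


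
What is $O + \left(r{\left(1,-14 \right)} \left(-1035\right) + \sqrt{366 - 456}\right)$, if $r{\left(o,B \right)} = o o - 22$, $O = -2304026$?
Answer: $-2282291 + 3 i \sqrt{10} \approx -2.2823 \cdot 10^{6} + 9.4868 i$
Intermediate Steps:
$r{\left(o,B \right)} = -22 + o^{2}$ ($r{\left(o,B \right)} = o^{2} - 22 = -22 + o^{2}$)
$O + \left(r{\left(1,-14 \right)} \left(-1035\right) + \sqrt{366 - 456}\right) = -2304026 + \left(\left(-22 + 1^{2}\right) \left(-1035\right) + \sqrt{366 - 456}\right) = -2304026 + \left(\left(-22 + 1\right) \left(-1035\right) + \sqrt{-90}\right) = -2304026 + \left(\left(-21\right) \left(-1035\right) + 3 i \sqrt{10}\right) = -2304026 + \left(21735 + 3 i \sqrt{10}\right) = -2282291 + 3 i \sqrt{10}$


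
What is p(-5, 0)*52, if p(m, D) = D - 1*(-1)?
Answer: 52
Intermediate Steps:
p(m, D) = 1 + D (p(m, D) = D + 1 = 1 + D)
p(-5, 0)*52 = (1 + 0)*52 = 1*52 = 52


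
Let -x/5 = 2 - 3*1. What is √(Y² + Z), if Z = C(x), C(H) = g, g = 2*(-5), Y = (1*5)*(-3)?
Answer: √215 ≈ 14.663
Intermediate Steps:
Y = -15 (Y = 5*(-3) = -15)
x = 5 (x = -5*(2 - 3*1) = -5*(2 - 3) = -5*(-1) = 5)
g = -10
C(H) = -10
Z = -10
√(Y² + Z) = √((-15)² - 10) = √(225 - 10) = √215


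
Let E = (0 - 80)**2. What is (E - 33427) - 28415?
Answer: -55442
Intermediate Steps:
E = 6400 (E = (-80)**2 = 6400)
(E - 33427) - 28415 = (6400 - 33427) - 28415 = -27027 - 28415 = -55442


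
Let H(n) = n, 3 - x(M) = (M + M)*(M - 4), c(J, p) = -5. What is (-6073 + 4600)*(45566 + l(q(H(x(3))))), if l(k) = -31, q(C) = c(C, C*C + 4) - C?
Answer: -67073055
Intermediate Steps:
x(M) = 3 - 2*M*(-4 + M) (x(M) = 3 - (M + M)*(M - 4) = 3 - 2*M*(-4 + M))
q(C) = -5 - C
(-6073 + 4600)*(45566 + l(q(H(x(3))))) = (-6073 + 4600)*(45566 - 31) = -1473*45535 = -67073055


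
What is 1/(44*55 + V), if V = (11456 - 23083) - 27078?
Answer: -1/36285 ≈ -2.7560e-5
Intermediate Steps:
V = -38705 (V = -11627 - 27078 = -38705)
1/(44*55 + V) = 1/(44*55 - 38705) = 1/(2420 - 38705) = 1/(-36285) = -1/36285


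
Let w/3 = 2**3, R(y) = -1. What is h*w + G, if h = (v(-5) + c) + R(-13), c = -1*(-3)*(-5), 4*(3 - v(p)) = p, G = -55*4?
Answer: -502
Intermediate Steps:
G = -220
v(p) = 3 - p/4
w = 24 (w = 3*2**3 = 3*8 = 24)
c = -15 (c = 3*(-5) = -15)
h = -47/4 (h = ((3 - 1/4*(-5)) - 15) - 1 = ((3 + 5/4) - 15) - 1 = (17/4 - 15) - 1 = -43/4 - 1 = -47/4 ≈ -11.750)
h*w + G = -47/4*24 - 220 = -282 - 220 = -502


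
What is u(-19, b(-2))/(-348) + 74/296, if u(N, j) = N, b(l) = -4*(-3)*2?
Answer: 53/174 ≈ 0.30460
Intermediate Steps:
b(l) = 24 (b(l) = 12*2 = 24)
u(-19, b(-2))/(-348) + 74/296 = -19/(-348) + 74/296 = -19*(-1/348) + 74*(1/296) = 19/348 + 1/4 = 53/174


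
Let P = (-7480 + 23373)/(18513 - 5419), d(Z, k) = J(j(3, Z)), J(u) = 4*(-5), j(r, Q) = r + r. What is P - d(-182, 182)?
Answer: 277773/13094 ≈ 21.214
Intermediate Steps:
j(r, Q) = 2*r
J(u) = -20
d(Z, k) = -20
P = 15893/13094 ≈ 1.2138
P - d(-182, 182) = 15893/13094 - 1*(-20) = 15893/13094 + 20 = 277773/13094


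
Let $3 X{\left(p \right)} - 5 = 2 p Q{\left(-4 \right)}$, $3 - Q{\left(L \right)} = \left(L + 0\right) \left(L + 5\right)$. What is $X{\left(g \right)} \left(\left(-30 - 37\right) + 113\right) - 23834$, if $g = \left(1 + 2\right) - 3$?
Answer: $- \frac{71272}{3} \approx -23757.0$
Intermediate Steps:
$Q{\left(L \right)} = 3 - L \left(5 + L\right)$ ($Q{\left(L \right)} = 3 - \left(L + 0\right) \left(L + 5\right) = 3 - L \left(5 + L\right)$)
$g = 0$ ($g = 3 - 3 = 0$)
$X{\left(p \right)} = \frac{5}{3} + \frac{14 p}{3}$ ($X{\left(p \right)} = \frac{5}{3} + \frac{2 p \left(3 - \left(-4\right)^{2} - -20\right)}{3} = \frac{5}{3} + \frac{2 p \left(3 - 16 + 20\right)}{3} = \frac{5}{3} + \frac{2 p 7}{3} = \frac{5}{3} + \frac{14 p}{3}$)
$X{\left(g \right)} \left(\left(-30 - 37\right) + 113\right) - 23834 = \left(\frac{5}{3} + \frac{14}{3} \cdot 0\right) \left(\left(-30 - 37\right) + 113\right) - 23834 = \left(\frac{5}{3} + 0\right) \left(-67 + 113\right) - 23834 = \frac{5}{3} \cdot 46 - 23834 = \frac{230}{3} - 23834 = - \frac{71272}{3}$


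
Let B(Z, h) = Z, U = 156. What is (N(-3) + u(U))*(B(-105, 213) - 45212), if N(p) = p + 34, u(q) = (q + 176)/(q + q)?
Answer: -113337817/78 ≈ -1.4530e+6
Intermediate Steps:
u(q) = (176 + q)/(2*q) (u(q) = (176 + q)/((2*q)) = (176 + q)*(1/(2*q)) = (176 + q)/(2*q))
N(p) = 34 + p
(N(-3) + u(U))*(B(-105, 213) - 45212) = ((34 - 3) + (½)*(176 + 156)/156)*(-105 - 45212) = (31 + (½)*(1/156)*332)*(-45317) = (31 + 83/78)*(-45317) = (2501/78)*(-45317) = -113337817/78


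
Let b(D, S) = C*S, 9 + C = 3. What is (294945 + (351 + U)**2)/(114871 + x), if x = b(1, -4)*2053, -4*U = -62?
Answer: 1717069/656572 ≈ 2.6152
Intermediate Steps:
U = 31/2 (U = -1/4*(-62) = 31/2 ≈ 15.500)
C = -6 (C = -9 + 3 = -6)
b(D, S) = -6*S
x = 49272 (x = -6*(-4)*2053 = 24*2053 = 49272)
(294945 + (351 + U)**2)/(114871 + x) = (294945 + (351 + 31/2)**2)/(114871 + 49272) = (294945 + (733/2)**2)/164143 = (294945 + 537289/4)*(1/164143) = (1717069/4)*(1/164143) = 1717069/656572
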